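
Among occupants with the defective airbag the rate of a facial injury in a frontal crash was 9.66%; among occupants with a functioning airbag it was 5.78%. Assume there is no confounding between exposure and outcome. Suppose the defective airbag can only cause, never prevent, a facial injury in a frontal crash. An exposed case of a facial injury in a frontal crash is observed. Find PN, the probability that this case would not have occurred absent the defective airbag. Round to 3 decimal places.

p₁ = 0.0966, p₀ = 0.0578.
Under exogeneity and monotonicity, PN = (p₁ − p₀) / p₁.
PN = (0.0966 − 0.0578) / 0.0966 = 0.0388 / 0.0966 ≈ 0.4017

PN ≈ 0.402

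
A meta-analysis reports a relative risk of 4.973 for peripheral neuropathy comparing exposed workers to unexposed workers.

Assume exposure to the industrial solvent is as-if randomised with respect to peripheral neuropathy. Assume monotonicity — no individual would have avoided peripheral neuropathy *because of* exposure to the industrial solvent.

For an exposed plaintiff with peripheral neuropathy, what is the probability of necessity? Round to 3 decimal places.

PN ≈ 0.799

Under exogeneity and monotonicity, PN = (RR − 1) / RR = 1 − 1/RR.
PN = (4.973 − 1) / 4.973 = 3.973 / 4.973 ≈ 0.7989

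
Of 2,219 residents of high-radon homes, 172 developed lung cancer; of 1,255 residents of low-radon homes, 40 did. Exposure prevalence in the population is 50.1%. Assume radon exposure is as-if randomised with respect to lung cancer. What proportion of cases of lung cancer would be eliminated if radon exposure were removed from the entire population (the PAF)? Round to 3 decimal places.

p₁ = P(outcome | exposed) = 172/2219 = 0.077512
p₀ = P(outcome | unexposed) = 40/1255 = 0.031873
Overall risk P(Y=1) = π·p₁ + (1−π)·p₀ = 0.501×0.077512 + 0.499×0.031873 = 0.054738.
Under exogeneity, PAF = [P(Y=1) − p₀] / P(Y=1).
PAF = (0.054738 − 0.031873) / 0.054738 ≈ 0.4177

PAF ≈ 0.418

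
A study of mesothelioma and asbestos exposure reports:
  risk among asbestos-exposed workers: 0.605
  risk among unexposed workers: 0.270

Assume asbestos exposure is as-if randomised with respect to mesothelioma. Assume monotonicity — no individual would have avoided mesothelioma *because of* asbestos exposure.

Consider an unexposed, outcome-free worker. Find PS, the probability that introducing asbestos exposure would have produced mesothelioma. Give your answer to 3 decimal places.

Let p₁ = 0.605, p₀ = 0.27.
Under exogeneity and monotonicity, PS = (p₁ − p₀) / (1 − p₀).
PS = (0.605 − 0.27) / (1 − 0.27) = 0.335 / 0.73 ≈ 0.4589

PS ≈ 0.459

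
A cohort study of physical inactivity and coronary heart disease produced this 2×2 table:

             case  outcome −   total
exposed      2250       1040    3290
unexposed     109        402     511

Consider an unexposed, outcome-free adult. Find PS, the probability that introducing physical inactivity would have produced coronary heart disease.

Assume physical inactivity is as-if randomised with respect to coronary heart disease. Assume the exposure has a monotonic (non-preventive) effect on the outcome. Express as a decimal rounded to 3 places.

p₁ = P(outcome | exposed) = 2250/3290 = 0.68389
p₀ = P(outcome | unexposed) = 109/511 = 0.21331
Under exogeneity and monotonicity, PS = (p₁ − p₀)/(1 − p₀).
PS = (0.68389 − 0.21331) / 0.78669 ≈ 0.5982

PS ≈ 0.598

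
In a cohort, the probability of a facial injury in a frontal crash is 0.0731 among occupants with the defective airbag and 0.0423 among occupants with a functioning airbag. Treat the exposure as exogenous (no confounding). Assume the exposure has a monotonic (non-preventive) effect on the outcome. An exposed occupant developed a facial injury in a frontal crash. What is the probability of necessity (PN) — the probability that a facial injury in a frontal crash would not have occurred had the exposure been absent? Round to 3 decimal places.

Let p₁ = 0.0731, p₀ = 0.0423.
Under exogeneity and monotonicity, PN = (p₁ − p₀) / p₁.
PN = (0.0731 − 0.0423) / 0.0731 = 0.0308 / 0.0731 ≈ 0.4213

PN ≈ 0.421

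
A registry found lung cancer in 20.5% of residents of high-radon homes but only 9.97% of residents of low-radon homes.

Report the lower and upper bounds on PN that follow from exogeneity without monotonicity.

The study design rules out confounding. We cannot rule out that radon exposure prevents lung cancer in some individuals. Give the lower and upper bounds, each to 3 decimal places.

p₁ = 0.205, p₀ = 0.0997.
Under exogeneity alone the bounds on PN are max{0,(p₁−p₀)/p₁} ≤ PN ≤ min{1,(1−p₀)/p₁}.
  lower = (p₁ − p₀)/p₁ = 0.1053 / 0.205 ≈ 0.5137
  upper = min{1, (1 − p₀)/p₁} = 0.9003 / 0.205 ≈ 4.3917 → capped at 1

0.514 ≤ PN ≤ 1.000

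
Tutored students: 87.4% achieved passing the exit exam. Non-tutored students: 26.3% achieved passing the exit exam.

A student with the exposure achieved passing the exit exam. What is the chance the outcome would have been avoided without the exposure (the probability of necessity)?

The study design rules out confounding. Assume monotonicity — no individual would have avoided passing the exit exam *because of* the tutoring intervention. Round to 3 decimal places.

p₁ = 0.874, p₀ = 0.263.
Under exogeneity and monotonicity, PN = (p₁ − p₀) / p₁.
PN = (0.874 − 0.263) / 0.874 = 0.611 / 0.874 ≈ 0.6991

PN ≈ 0.699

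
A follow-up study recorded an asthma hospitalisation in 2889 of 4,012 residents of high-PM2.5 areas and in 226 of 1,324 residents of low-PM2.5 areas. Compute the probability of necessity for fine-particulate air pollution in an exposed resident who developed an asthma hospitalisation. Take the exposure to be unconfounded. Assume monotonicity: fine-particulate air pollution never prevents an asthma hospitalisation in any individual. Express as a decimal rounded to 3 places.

p₁ = P(outcome | exposed) = 2889/4012 = 0.72009
p₀ = P(outcome | unexposed) = 226/1324 = 0.17069
Under exogeneity and monotonicity, PN = (p₁ − p₀) / p₁.
PN = (0.72009 − 0.17069) / 0.72009 = 0.54939 / 0.72009 ≈ 0.7630

PN ≈ 0.763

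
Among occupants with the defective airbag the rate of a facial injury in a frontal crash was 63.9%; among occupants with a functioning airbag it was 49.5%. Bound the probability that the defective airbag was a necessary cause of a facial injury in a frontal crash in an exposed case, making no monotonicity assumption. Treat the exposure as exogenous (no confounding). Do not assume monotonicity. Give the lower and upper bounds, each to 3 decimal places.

0.225 ≤ PN ≤ 0.790

p₁ = 0.639, p₀ = 0.495.
Under exogeneity alone the bounds on PN are max{0,(p₁−p₀)/p₁} ≤ PN ≤ min{1,(1−p₀)/p₁}.
  lower = (p₁ − p₀)/p₁ = 0.144 / 0.639 ≈ 0.2254
  upper = min{1, (1 − p₀)/p₁} = 0.505 / 0.639 ≈ 0.7903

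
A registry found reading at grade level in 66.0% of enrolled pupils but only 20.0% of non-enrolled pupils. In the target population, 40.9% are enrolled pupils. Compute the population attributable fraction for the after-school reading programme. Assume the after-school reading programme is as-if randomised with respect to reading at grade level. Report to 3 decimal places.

PAF ≈ 0.485

p₁ = 0.66, p₀ = 0.2.
Overall risk P(Y=1) = π·p₁ + (1−π)·p₀ = 0.409×0.66 + 0.591×0.2 = 0.38814.
Under exogeneity, PAF = [P(Y=1) − p₀] / P(Y=1).
PAF = (0.38814 − 0.2) / 0.38814 ≈ 0.4847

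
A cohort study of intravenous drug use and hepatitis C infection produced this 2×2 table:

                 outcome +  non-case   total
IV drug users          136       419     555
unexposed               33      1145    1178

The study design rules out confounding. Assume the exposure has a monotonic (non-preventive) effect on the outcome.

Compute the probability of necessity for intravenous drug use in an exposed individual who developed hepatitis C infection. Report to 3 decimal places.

p₁ = P(outcome | exposed) = 136/555 = 0.24505
p₀ = P(outcome | unexposed) = 33/1178 = 0.028014
Under exogeneity and monotonicity, PN = (p₁ − p₀)/p₁.
PN = (0.24505 − 0.028014) / 0.24505 ≈ 0.8857

PN ≈ 0.886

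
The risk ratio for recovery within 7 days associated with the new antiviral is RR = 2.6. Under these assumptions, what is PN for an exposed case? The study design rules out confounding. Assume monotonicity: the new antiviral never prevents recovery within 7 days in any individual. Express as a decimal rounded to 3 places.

PN ≈ 0.615

Under exogeneity and monotonicity, PN = (RR − 1) / RR = 1 − 1/RR.
PN = (2.6 − 1) / 2.6 = 1.6 / 2.6 ≈ 0.6154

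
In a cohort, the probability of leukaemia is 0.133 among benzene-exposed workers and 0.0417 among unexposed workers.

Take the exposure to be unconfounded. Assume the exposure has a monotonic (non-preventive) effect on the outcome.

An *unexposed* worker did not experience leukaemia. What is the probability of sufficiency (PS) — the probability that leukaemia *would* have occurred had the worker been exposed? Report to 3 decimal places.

Let p₁ = 0.133, p₀ = 0.0417.
Under exogeneity and monotonicity, PS = (p₁ − p₀) / (1 − p₀).
PS = (0.133 − 0.0417) / (1 − 0.0417) = 0.0913 / 0.9583 ≈ 0.0953

PS ≈ 0.095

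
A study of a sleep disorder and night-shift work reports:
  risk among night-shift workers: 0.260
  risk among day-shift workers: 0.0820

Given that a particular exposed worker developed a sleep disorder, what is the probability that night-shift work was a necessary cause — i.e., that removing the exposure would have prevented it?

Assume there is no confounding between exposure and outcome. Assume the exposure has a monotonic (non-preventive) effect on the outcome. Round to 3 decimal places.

PN ≈ 0.685

Let p₁ = 0.26, p₀ = 0.082.
Under exogeneity and monotonicity, PN = (p₁ − p₀) / p₁.
PN = (0.26 − 0.082) / 0.26 = 0.178 / 0.26 ≈ 0.6846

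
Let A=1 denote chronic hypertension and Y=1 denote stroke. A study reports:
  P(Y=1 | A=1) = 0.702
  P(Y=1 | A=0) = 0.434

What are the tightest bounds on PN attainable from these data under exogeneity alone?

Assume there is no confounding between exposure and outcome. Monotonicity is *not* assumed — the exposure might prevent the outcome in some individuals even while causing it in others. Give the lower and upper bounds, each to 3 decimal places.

Let p₁ = 0.702, p₀ = 0.434.
Under exogeneity alone the bounds on PN are max{0,(p₁−p₀)/p₁} ≤ PN ≤ min{1,(1−p₀)/p₁}.
  lower = (p₁ − p₀)/p₁ = 0.268 / 0.702 ≈ 0.3818
  upper = min{1, (1 − p₀)/p₁} = 0.566 / 0.702 ≈ 0.8063

0.382 ≤ PN ≤ 0.806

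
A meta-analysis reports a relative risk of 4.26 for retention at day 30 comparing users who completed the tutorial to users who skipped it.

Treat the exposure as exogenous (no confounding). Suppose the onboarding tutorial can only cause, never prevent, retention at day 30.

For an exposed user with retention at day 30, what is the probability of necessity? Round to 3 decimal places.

PN ≈ 0.765

Under exogeneity and monotonicity, PN = (RR − 1) / RR = 1 − 1/RR.
PN = (4.26 − 1) / 4.26 = 3.26 / 4.26 ≈ 0.7653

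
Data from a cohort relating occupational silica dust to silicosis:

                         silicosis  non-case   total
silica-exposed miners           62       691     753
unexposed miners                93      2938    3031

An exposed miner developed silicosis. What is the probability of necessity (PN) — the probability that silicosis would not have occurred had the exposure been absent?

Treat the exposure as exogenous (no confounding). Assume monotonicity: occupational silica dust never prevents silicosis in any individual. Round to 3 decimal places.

p₁ = P(outcome | exposed) = 62/753 = 0.082337
p₀ = P(outcome | unexposed) = 93/3031 = 0.030683
Under exogeneity and monotonicity, PN = (p₁ − p₀) / p₁.
PN = (0.082337 − 0.030683) / 0.082337 = 0.051654 / 0.082337 ≈ 0.6274

PN ≈ 0.627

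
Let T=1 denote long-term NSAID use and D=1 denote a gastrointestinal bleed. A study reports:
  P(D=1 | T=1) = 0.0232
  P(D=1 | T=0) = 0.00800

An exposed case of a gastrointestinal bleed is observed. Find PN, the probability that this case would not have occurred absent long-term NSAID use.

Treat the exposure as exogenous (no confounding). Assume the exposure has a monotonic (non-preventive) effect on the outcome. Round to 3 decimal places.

PN ≈ 0.655

Let p₁ = 0.0232, p₀ = 0.008.
Under exogeneity and monotonicity, PN = (p₁ − p₀) / p₁.
PN = (0.0232 − 0.008) / 0.0232 = 0.0152 / 0.0232 ≈ 0.6552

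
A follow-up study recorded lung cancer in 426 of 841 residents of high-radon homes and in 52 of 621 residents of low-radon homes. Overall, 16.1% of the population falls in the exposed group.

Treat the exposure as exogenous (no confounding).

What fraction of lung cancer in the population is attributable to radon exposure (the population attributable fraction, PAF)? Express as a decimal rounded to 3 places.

p₁ = P(outcome | exposed) = 426/841 = 0.50654
p₀ = P(outcome | unexposed) = 52/621 = 0.083736
Overall risk P(Y=1) = π·p₁ + (1−π)·p₀ = 0.161×0.50654 + 0.839×0.083736 = 0.15181.
Under exogeneity, PAF = [P(Y=1) − p₀] / P(Y=1).
PAF = (0.15181 − 0.083736) / 0.15181 ≈ 0.4484

PAF ≈ 0.448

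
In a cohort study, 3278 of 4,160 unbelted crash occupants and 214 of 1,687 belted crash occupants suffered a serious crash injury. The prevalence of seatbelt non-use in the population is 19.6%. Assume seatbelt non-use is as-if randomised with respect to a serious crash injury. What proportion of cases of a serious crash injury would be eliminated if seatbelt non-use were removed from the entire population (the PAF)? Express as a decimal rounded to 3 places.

p₁ = P(outcome | exposed) = 3278/4160 = 0.78798
p₀ = P(outcome | unexposed) = 214/1687 = 0.12685
Overall risk P(Y=1) = π·p₁ + (1−π)·p₀ = 0.196×0.78798 + 0.804×0.12685 = 0.25643.
Under exogeneity, PAF = [P(Y=1) − p₀] / P(Y=1).
PAF = (0.25643 − 0.12685) / 0.25643 ≈ 0.5053

PAF ≈ 0.505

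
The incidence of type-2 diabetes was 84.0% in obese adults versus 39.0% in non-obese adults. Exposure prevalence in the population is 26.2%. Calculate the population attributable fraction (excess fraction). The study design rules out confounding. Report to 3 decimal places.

p₁ = 0.84, p₀ = 0.39.
Overall risk P(Y=1) = π·p₁ + (1−π)·p₀ = 0.262×0.84 + 0.738×0.39 = 0.5079.
Under exogeneity, PAF = [P(Y=1) − p₀] / P(Y=1).
PAF = (0.5079 − 0.39) / 0.5079 ≈ 0.2321

PAF ≈ 0.232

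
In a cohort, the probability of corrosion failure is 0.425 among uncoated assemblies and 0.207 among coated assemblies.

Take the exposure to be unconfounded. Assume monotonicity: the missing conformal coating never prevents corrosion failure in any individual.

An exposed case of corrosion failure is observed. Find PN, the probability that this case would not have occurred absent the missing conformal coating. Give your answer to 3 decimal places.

Let p₁ = 0.425, p₀ = 0.207.
Under exogeneity and monotonicity, PN = (p₁ − p₀) / p₁.
PN = (0.425 − 0.207) / 0.425 = 0.218 / 0.425 ≈ 0.5129

PN ≈ 0.513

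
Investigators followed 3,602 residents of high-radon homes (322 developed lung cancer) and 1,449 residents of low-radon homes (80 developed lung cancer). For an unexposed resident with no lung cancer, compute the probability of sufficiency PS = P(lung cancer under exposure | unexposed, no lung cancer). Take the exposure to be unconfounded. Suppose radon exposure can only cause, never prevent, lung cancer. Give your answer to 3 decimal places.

p₁ = P(outcome | exposed) = 322/3602 = 0.089395
p₀ = P(outcome | unexposed) = 80/1449 = 0.05521
Under exogeneity and monotonicity, PS = (p₁ − p₀) / (1 − p₀).
PS = (0.089395 − 0.05521) / (1 − 0.05521) = 0.034184 / 0.94479 ≈ 0.0362

PS ≈ 0.036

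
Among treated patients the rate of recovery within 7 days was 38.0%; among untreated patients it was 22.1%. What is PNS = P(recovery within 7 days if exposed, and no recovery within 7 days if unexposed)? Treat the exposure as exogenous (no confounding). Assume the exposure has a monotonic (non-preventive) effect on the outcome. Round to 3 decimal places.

p₁ = 0.38, p₀ = 0.221.
Under exogeneity and monotonicity, PNS = p₁ − p₀.
PNS = 0.38 − 0.221 = 0.159

PNS ≈ 0.159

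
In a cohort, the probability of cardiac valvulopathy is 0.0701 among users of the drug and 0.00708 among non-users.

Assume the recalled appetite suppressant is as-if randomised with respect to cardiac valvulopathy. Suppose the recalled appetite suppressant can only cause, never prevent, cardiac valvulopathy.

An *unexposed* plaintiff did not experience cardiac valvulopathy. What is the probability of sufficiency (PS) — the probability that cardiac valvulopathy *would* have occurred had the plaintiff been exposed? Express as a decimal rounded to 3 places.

Let p₁ = 0.0701, p₀ = 0.00708.
Under exogeneity and monotonicity, PS = (p₁ − p₀) / (1 − p₀).
PS = (0.0701 − 0.00708) / (1 − 0.00708) = 0.06302 / 0.99292 ≈ 0.0635

PS ≈ 0.063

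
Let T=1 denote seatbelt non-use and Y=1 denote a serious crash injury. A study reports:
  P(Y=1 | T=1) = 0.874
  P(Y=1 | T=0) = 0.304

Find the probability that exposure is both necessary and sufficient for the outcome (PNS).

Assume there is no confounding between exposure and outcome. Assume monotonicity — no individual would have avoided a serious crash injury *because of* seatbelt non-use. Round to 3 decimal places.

PNS ≈ 0.570

Let p₁ = 0.874, p₀ = 0.304.
Under exogeneity and monotonicity, PNS = p₁ − p₀.
PNS = 0.874 − 0.304 = 0.57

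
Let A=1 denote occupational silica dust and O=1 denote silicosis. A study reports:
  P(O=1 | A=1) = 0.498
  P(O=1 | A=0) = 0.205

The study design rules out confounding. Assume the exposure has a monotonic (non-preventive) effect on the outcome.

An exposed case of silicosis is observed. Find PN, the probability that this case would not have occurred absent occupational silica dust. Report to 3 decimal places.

Let p₁ = 0.498, p₀ = 0.205.
Under exogeneity and monotonicity, PN = (p₁ − p₀) / p₁.
PN = (0.498 − 0.205) / 0.498 = 0.293 / 0.498 ≈ 0.5884

PN ≈ 0.588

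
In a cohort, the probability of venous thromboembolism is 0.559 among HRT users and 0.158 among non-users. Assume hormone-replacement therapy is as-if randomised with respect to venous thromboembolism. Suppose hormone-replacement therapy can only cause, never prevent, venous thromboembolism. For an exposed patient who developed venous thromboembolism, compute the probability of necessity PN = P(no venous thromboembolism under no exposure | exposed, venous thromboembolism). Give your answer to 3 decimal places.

Let p₁ = 0.559, p₀ = 0.158.
Under exogeneity and monotonicity, PN = (p₁ − p₀) / p₁.
PN = (0.559 − 0.158) / 0.559 = 0.401 / 0.559 ≈ 0.7174

PN ≈ 0.717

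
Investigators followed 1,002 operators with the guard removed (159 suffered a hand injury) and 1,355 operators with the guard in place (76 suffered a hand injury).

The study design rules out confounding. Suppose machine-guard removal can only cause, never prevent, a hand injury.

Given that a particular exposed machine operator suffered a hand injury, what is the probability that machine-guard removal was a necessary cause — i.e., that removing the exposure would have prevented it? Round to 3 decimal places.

PN ≈ 0.647

p₁ = P(outcome | exposed) = 159/1002 = 0.15868
p₀ = P(outcome | unexposed) = 76/1355 = 0.056089
Under exogeneity and monotonicity, PN = (p₁ − p₀) / p₁.
PN = (0.15868 − 0.056089) / 0.15868 = 0.10259 / 0.15868 ≈ 0.6465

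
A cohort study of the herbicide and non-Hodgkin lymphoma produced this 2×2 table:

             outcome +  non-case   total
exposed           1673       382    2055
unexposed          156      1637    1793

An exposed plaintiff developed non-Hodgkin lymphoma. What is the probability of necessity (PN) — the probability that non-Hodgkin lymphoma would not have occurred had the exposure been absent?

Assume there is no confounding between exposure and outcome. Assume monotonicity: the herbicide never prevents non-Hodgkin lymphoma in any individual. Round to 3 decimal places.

PN ≈ 0.893

p₁ = P(outcome | exposed) = 1673/2055 = 0.81411
p₀ = P(outcome | unexposed) = 156/1793 = 0.087005
Under exogeneity and monotonicity, PN = (p₁ − p₀)/p₁.
PN = (0.81411 − 0.087005) / 0.81411 ≈ 0.8931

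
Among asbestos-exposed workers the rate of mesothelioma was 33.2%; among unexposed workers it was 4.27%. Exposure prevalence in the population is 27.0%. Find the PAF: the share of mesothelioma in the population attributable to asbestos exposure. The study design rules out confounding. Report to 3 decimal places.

PAF ≈ 0.647

p₁ = 0.332, p₀ = 0.0427.
Overall risk P(Y=1) = π·p₁ + (1−π)·p₀ = 0.27×0.332 + 0.73×0.0427 = 0.12081.
Under exogeneity, PAF = [P(Y=1) − p₀] / P(Y=1).
PAF = (0.12081 − 0.0427) / 0.12081 ≈ 0.6466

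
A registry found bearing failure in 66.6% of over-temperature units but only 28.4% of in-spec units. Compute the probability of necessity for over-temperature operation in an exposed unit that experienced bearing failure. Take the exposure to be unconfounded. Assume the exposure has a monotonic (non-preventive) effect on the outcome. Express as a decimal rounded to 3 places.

PN ≈ 0.574

p₁ = 0.666, p₀ = 0.284.
Under exogeneity and monotonicity, PN = (p₁ − p₀) / p₁.
PN = (0.666 − 0.284) / 0.666 = 0.382 / 0.666 ≈ 0.5736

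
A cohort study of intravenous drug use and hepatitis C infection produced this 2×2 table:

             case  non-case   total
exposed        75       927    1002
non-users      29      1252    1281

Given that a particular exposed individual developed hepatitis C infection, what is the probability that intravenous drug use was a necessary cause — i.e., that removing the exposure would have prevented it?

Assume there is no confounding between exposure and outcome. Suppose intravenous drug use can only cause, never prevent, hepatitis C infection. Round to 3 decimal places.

p₁ = P(outcome | exposed) = 75/1002 = 0.07485
p₀ = P(outcome | unexposed) = 29/1281 = 0.022639
Under exogeneity and monotonicity, PN = (p₁ − p₀)/p₁.
PN = (0.07485 − 0.022639) / 0.07485 ≈ 0.6975

PN ≈ 0.698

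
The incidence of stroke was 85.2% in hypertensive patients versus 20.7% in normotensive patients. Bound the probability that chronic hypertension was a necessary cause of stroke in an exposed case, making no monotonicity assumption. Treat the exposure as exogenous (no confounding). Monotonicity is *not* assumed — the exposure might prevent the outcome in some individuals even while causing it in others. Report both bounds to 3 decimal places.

p₁ = 0.852, p₀ = 0.207.
Under exogeneity alone the bounds on PN are max{0,(p₁−p₀)/p₁} ≤ PN ≤ min{1,(1−p₀)/p₁}.
  lower = (p₁ − p₀)/p₁ = 0.645 / 0.852 ≈ 0.7570
  upper = min{1, (1 − p₀)/p₁} = 0.793 / 0.852 ≈ 0.9308

0.757 ≤ PN ≤ 0.931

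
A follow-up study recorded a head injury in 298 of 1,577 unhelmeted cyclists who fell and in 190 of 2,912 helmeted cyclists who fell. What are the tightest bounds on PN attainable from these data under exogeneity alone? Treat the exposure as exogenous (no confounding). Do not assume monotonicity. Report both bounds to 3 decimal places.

0.655 ≤ PN ≤ 1.000

p₁ = P(outcome | exposed) = 298/1577 = 0.18897
p₀ = P(outcome | unexposed) = 190/2912 = 0.065247
Under exogeneity alone the bounds on PN are max{0,(p₁−p₀)/p₁} ≤ PN ≤ min{1,(1−p₀)/p₁}.
  lower = (p₁ − p₀)/p₁ = 0.12372 / 0.18897 ≈ 0.6547
  upper = min{1, (1 − p₀)/p₁} = 0.93475 / 0.18897 ≈ 4.9467 → capped at 1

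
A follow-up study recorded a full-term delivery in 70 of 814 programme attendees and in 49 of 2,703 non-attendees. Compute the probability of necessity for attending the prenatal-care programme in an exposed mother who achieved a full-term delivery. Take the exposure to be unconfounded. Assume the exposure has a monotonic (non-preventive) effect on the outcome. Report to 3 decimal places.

PN ≈ 0.789

p₁ = P(outcome | exposed) = 70/814 = 0.085995
p₀ = P(outcome | unexposed) = 49/2703 = 0.018128
Under exogeneity and monotonicity, PN = (p₁ − p₀) / p₁.
PN = (0.085995 − 0.018128) / 0.085995 = 0.067867 / 0.085995 ≈ 0.7892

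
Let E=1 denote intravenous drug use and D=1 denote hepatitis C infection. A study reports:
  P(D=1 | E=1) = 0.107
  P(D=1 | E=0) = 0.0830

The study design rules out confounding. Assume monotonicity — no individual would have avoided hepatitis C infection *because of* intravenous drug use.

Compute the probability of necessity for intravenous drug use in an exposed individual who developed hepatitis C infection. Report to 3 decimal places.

PN ≈ 0.224

Let p₁ = 0.107, p₀ = 0.083.
Under exogeneity and monotonicity, PN = (p₁ − p₀) / p₁.
PN = (0.107 − 0.083) / 0.107 = 0.024 / 0.107 ≈ 0.2243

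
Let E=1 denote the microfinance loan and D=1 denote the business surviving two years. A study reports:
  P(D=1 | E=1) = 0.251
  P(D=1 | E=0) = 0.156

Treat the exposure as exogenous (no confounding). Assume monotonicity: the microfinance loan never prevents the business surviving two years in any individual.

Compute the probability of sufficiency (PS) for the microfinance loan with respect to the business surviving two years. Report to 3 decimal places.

Let p₁ = 0.251, p₀ = 0.156.
Under exogeneity and monotonicity, PS = (p₁ − p₀) / (1 − p₀).
PS = (0.251 − 0.156) / (1 − 0.156) = 0.095 / 0.844 ≈ 0.1126

PS ≈ 0.113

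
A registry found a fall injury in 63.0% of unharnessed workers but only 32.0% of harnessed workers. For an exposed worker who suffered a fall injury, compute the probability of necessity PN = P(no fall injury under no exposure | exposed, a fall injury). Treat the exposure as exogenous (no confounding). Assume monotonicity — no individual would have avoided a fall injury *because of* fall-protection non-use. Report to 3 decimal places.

p₁ = 0.63, p₀ = 0.32.
Under exogeneity and monotonicity, PN = (p₁ − p₀) / p₁.
PN = (0.63 − 0.32) / 0.63 = 0.31 / 0.63 ≈ 0.4921

PN ≈ 0.492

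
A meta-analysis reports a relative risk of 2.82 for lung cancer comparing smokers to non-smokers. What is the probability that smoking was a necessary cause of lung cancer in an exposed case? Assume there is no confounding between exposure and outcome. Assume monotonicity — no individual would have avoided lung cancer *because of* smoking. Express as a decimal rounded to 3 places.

PN ≈ 0.645

Under exogeneity and monotonicity, PN = (RR − 1) / RR = 1 − 1/RR.
PN = (2.82 − 1) / 2.82 = 1.82 / 2.82 ≈ 0.6454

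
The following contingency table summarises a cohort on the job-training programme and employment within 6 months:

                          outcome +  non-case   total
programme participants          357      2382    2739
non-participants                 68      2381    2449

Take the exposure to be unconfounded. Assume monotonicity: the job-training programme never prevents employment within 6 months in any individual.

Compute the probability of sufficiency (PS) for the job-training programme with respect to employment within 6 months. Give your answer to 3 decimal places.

PS ≈ 0.106

p₁ = P(outcome | exposed) = 357/2739 = 0.13034
p₀ = P(outcome | unexposed) = 68/2449 = 0.027766
Under exogeneity and monotonicity, PS = (p₁ − p₀) / (1 − p₀).
PS = (0.13034 − 0.027766) / (1 − 0.027766) = 0.10257 / 0.97223 ≈ 0.1055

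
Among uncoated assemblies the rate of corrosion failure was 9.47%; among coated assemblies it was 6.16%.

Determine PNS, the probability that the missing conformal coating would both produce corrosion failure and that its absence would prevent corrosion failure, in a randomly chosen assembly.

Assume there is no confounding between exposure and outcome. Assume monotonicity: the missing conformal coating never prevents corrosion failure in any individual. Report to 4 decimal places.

p₁ = 0.0947, p₀ = 0.0616.
Under exogeneity and monotonicity, PNS = p₁ − p₀.
PNS = 0.0947 − 0.0616 = 0.0331

PNS ≈ 0.0331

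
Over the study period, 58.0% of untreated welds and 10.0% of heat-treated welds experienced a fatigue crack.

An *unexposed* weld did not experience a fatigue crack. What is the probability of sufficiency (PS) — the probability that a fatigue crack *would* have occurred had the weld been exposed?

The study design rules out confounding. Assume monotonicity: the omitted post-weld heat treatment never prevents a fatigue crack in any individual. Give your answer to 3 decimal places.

PS ≈ 0.533

p₁ = 0.58, p₀ = 0.1.
Under exogeneity and monotonicity, PS = (p₁ − p₀) / (1 − p₀).
PS = (0.58 − 0.1) / (1 − 0.1) = 0.48 / 0.9 ≈ 0.5333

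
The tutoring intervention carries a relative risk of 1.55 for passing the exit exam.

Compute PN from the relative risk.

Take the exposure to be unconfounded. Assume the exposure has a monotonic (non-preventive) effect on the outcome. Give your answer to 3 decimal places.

PN ≈ 0.355

Under exogeneity and monotonicity, PN = (RR − 1) / RR = 1 − 1/RR.
PN = (1.55 − 1) / 1.55 = 0.55 / 1.55 ≈ 0.3548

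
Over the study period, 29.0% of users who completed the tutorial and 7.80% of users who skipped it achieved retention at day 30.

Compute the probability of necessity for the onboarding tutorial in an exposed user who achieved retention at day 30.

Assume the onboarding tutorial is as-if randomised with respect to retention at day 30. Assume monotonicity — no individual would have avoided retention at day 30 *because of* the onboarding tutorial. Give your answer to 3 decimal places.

p₁ = 0.29, p₀ = 0.078.
Under exogeneity and monotonicity, PN = (p₁ − p₀) / p₁.
PN = (0.29 − 0.078) / 0.29 = 0.212 / 0.29 ≈ 0.7310

PN ≈ 0.731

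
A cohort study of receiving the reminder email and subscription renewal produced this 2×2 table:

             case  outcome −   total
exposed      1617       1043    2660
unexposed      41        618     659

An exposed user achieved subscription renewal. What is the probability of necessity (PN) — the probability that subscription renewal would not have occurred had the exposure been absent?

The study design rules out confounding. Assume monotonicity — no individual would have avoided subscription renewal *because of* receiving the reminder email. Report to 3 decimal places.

p₁ = P(outcome | exposed) = 1617/2660 = 0.60789
p₀ = P(outcome | unexposed) = 41/659 = 0.062215
Under exogeneity and monotonicity, PN = (p₁ − p₀) / p₁.
PN = (0.60789 − 0.062215) / 0.60789 = 0.54568 / 0.60789 ≈ 0.8977

PN ≈ 0.898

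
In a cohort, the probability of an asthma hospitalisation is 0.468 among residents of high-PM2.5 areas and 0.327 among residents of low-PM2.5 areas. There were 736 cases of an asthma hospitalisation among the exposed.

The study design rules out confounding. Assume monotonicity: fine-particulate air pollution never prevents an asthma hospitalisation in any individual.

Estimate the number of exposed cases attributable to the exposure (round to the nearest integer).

about 222 cases

Let p₁ = 0.468, p₀ = 0.327.
PN = (p₁ − p₀)/p₁ = (0.468 − 0.327) / 0.468 ≈ 0.30128.
Attributable cases ≈ PN × (exposed cases) = 0.30128 × 736 ≈ 221.74.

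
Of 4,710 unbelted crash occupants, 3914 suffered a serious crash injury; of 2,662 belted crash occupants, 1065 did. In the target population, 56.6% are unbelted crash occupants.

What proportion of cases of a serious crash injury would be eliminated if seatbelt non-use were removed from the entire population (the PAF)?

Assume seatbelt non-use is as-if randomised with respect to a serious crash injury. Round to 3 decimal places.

p₁ = P(outcome | exposed) = 3914/4710 = 0.831
p₀ = P(outcome | unexposed) = 1065/2662 = 0.40008
Overall risk P(Y=1) = π·p₁ + (1−π)·p₀ = 0.566×0.831 + 0.434×0.40008 = 0.64398.
Under exogeneity, PAF = [P(Y=1) − p₀] / P(Y=1).
PAF = (0.64398 − 0.40008) / 0.64398 ≈ 0.3787

PAF ≈ 0.379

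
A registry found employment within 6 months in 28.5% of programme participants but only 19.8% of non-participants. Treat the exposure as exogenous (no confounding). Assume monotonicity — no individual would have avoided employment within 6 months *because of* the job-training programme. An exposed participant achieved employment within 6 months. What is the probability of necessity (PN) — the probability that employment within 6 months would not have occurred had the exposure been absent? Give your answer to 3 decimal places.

PN ≈ 0.305

p₁ = 0.285, p₀ = 0.198.
Under exogeneity and monotonicity, PN = (p₁ − p₀) / p₁.
PN = (0.285 − 0.198) / 0.285 = 0.087 / 0.285 ≈ 0.3053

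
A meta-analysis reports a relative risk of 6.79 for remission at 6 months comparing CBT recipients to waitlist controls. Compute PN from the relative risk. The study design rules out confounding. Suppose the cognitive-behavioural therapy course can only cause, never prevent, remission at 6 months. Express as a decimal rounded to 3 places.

Under exogeneity and monotonicity, PN = (RR − 1) / RR = 1 − 1/RR.
PN = (6.79 − 1) / 6.79 = 5.79 / 6.79 ≈ 0.8527

PN ≈ 0.853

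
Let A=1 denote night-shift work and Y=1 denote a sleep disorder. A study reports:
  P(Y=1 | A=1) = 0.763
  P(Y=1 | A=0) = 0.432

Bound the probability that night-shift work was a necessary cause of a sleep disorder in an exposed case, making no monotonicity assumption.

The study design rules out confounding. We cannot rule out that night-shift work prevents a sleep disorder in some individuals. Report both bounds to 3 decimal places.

Let p₁ = 0.763, p₀ = 0.432.
Under exogeneity alone the bounds on PN are max{0,(p₁−p₀)/p₁} ≤ PN ≤ min{1,(1−p₀)/p₁}.
  lower = (p₁ − p₀)/p₁ = 0.331 / 0.763 ≈ 0.4338
  upper = min{1, (1 − p₀)/p₁} = 0.568 / 0.763 ≈ 0.7444

0.434 ≤ PN ≤ 0.744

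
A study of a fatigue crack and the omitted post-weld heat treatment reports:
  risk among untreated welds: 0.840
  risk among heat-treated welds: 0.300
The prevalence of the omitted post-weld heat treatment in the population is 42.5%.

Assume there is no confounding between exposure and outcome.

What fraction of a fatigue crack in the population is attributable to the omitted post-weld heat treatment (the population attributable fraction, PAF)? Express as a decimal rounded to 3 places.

PAF ≈ 0.433

Let p₁ = 0.84, p₀ = 0.3.
Overall risk P(Y=1) = π·p₁ + (1−π)·p₀ = 0.425×0.84 + 0.575×0.3 = 0.5295.
Under exogeneity, PAF = [P(Y=1) − p₀] / P(Y=1).
PAF = (0.5295 − 0.3) / 0.5295 ≈ 0.4334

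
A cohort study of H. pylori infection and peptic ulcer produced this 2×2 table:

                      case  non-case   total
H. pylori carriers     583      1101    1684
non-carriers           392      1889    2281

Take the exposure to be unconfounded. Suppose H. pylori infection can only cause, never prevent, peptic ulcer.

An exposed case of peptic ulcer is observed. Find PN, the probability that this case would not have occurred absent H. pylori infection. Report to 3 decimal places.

p₁ = P(outcome | exposed) = 583/1684 = 0.3462
p₀ = P(outcome | unexposed) = 392/2281 = 0.17185
Under exogeneity and monotonicity, PN = (p₁ − p₀)/p₁.
PN = (0.3462 − 0.17185) / 0.3462 ≈ 0.5036

PN ≈ 0.504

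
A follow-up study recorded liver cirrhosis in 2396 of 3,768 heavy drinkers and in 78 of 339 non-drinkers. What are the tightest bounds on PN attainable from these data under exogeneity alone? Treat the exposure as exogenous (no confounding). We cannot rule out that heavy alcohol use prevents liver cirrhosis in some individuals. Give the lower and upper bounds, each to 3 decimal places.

0.638 ≤ PN ≤ 1.000

p₁ = P(outcome | exposed) = 2396/3768 = 0.63588
p₀ = P(outcome | unexposed) = 78/339 = 0.23009
Under exogeneity alone the bounds on PN are max{0,(p₁−p₀)/p₁} ≤ PN ≤ min{1,(1−p₀)/p₁}.
  lower = (p₁ − p₀)/p₁ = 0.40579 / 0.63588 ≈ 0.6382
  upper = min{1, (1 − p₀)/p₁} = 0.76991 / 0.63588 ≈ 1.2108 → capped at 1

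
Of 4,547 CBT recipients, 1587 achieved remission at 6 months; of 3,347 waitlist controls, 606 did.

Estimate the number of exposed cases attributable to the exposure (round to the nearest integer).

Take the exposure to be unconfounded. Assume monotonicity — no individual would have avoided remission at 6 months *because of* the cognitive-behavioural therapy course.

about 764 cases

p₁ = P(outcome | exposed) = 1587/4547 = 0.34902
p₀ = P(outcome | unexposed) = 606/3347 = 0.18106
PN = (p₁ − p₀)/p₁ = (0.34902 − 0.18106) / 0.34902 ≈ 0.48124.
Attributable cases ≈ PN × (exposed cases) = 0.48124 × 1587 ≈ 763.73.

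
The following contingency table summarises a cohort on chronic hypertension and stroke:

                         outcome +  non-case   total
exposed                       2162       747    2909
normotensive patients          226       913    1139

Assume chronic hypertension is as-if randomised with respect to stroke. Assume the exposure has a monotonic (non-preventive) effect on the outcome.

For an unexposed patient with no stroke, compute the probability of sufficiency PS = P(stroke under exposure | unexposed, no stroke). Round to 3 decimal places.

PS ≈ 0.680

p₁ = P(outcome | exposed) = 2162/2909 = 0.74321
p₀ = P(outcome | unexposed) = 226/1139 = 0.19842
Under exogeneity and monotonicity, PS = (p₁ − p₀)/(1 − p₀).
PS = (0.74321 − 0.19842) / 0.80158 ≈ 0.6796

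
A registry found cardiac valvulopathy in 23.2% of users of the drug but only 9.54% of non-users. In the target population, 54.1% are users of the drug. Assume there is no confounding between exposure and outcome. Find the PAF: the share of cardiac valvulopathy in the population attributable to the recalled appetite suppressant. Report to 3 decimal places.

PAF ≈ 0.437

p₁ = 0.232, p₀ = 0.0954.
Overall risk P(Y=1) = π·p₁ + (1−π)·p₀ = 0.541×0.232 + 0.459×0.0954 = 0.1693.
Under exogeneity, PAF = [P(Y=1) − p₀] / P(Y=1).
PAF = (0.1693 − 0.0954) / 0.1693 ≈ 0.4365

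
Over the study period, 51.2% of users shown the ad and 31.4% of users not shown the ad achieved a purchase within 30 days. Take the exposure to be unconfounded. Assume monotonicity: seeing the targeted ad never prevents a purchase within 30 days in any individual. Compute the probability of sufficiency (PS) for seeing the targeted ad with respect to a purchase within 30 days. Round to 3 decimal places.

p₁ = 0.512, p₀ = 0.314.
Under exogeneity and monotonicity, PS = (p₁ − p₀) / (1 − p₀).
PS = (0.512 − 0.314) / (1 − 0.314) = 0.198 / 0.686 ≈ 0.2886

PS ≈ 0.289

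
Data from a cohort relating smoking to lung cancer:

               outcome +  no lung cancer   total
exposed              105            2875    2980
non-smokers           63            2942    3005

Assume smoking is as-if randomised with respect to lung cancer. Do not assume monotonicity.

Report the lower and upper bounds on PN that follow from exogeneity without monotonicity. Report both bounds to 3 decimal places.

p₁ = P(outcome | exposed) = 105/2980 = 0.035235
p₀ = P(outcome | unexposed) = 63/3005 = 0.020965
Under exogeneity alone the bounds on PN are max{0,(p₁−p₀)/p₁} ≤ PN ≤ min{1,(1−p₀)/p₁}.
  lower = (p₁ − p₀)/p₁ = 0.01427 / 0.035235 ≈ 0.4050
  upper = min{1, (1 − p₀)/p₁} = 0.97903 / 0.035235 ≈ 27.7859 → capped at 1

0.405 ≤ PN ≤ 1.000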